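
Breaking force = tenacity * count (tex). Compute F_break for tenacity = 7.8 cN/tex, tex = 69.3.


Formula: Breaking force = Tenacity * Linear density
F = 7.8 cN/tex * 69.3 tex
F = 540.54 cN

540.54 cN


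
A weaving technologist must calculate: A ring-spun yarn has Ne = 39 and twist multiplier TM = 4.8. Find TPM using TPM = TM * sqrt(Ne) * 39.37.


Formula: TPM = TM * sqrt(Ne) * 39.37
Step 1: sqrt(Ne) = sqrt(39) = 6.245
Step 2: TM * sqrt(Ne) = 4.8 * 6.245 = 29.976
Step 3: TPM = 29.976 * 39.37 = 1180 twists/m

1180 twists/m


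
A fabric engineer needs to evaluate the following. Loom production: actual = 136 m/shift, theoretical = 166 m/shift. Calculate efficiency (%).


Formula: Efficiency% = (Actual output / Theoretical output) * 100
Efficiency% = (136 / 166) * 100
Efficiency% = 0.819277 * 100 = 81.9277% ≈ 81.9%

81.9%


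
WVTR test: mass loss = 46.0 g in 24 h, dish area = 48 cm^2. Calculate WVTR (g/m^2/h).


Formula: WVTR = mass_loss / (area * time)
Step 1: Convert area: 48 cm^2 = 0.0048 m^2
Step 2: WVTR = 46.0 g / (0.0048 m^2 * 24 h)
Step 3: WVTR = 46.0 / 0.1152 = 399.3 g/m^2/h

399.3 g/m^2/h


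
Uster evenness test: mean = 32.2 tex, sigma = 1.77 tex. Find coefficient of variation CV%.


Formula: CV% = (standard deviation / mean) * 100
Step 1: Ratio = 1.77 / 32.2 = 0.054969
Step 2: CV% = 0.054969 * 100 = 5.4969% ≈ 5.5%

5.5%


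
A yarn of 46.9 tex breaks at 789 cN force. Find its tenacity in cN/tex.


Formula: Tenacity = Breaking force / Linear density
Tenacity = 789 cN / 46.9 tex
Tenacity = 16.82 cN/tex

16.82 cN/tex


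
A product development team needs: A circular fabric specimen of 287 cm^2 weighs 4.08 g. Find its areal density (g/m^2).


Formula: GSM = mass_g / area_m2
Step 1: Convert area: 287 cm^2 = 287 / 10000 = 0.0287 m^2
Step 2: GSM = 4.08 g / 0.0287 m^2 = 142.2 g/m^2

142.2 g/m^2


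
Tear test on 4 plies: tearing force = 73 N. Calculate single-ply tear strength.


Formula: Per-ply strength = Total force / Number of plies
Per-ply = 73 N / 4
Per-ply = 18.25 N

18.25 N


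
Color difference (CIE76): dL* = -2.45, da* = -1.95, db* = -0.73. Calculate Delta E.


Formula: Delta E = sqrt(dL*^2 + da*^2 + db*^2)
Step 1: dL*^2 = (-2.45)^2 = 6.0025
Step 2: da*^2 = (-1.95)^2 = 3.8025
Step 3: db*^2 = (-0.73)^2 = 0.5329
Step 4: Sum = 6.0025 + 3.8025 + 0.5329 = 10.3379
Step 5: Delta E = sqrt(10.3379) = 3.22

3.22 Delta E


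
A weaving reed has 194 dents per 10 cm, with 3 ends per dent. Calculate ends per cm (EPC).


Formula: EPC = (dents per 10 cm * ends per dent) / 10
Step 1: Total ends per 10 cm = 194 * 3 = 582
Step 2: EPC = 582 / 10 = 58.2 ends/cm

58.2 ends/cm


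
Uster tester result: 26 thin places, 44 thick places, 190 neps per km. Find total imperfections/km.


Formula: Total = thin places + thick places + neps
Total = 26 + 44 + 190
Total = 260 imperfections/km

260 imperfections/km


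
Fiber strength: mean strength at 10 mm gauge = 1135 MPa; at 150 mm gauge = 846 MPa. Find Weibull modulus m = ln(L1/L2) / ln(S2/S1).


Formula: m = ln(L1/L2) / ln(S2/S1)
Step 1: ln(L1/L2) = ln(10/150) = -2.70805
Step 2: S2/S1 = 846/1135 = 0.74537
Step 3: ln(S2/S1) = ln(0.74537) = -0.29387
Step 4: m = -2.70805 / -0.29387 = 9.22

9.22 (Weibull m)


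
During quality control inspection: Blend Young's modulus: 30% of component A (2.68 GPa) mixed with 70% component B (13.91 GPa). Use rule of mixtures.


Formula: Blend property = (fraction_A * property_A) + (fraction_B * property_B)
Step 1: Contribution A = 30/100 * 2.68 GPa = 0.804 GPa
Step 2: Contribution B = 70/100 * 13.91 GPa = 9.737 GPa
Step 3: Blend Young's modulus = 0.804 + 9.737 = 10.541 GPa

10.541 GPa


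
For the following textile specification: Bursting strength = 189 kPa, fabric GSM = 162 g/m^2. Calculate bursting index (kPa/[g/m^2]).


Formula: Bursting Index = Bursting Strength / Fabric GSM
BI = 189 kPa / 162 g/m^2
BI = 1.167 kPa/(g/m^2)

1.167 kPa/(g/m^2)


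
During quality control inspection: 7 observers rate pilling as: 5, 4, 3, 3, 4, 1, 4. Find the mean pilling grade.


Formula: Mean = sum / count
Sum = 5 + 4 + 3 + 3 + 4 + 1 + 4 = 24
Mean = 24 / 7 = 3.4

3.4


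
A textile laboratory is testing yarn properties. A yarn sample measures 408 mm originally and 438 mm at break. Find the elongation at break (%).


Formula: Elongation (%) = ((L_break - L0) / L0) * 100
Step 1: Extension = 438 - 408 = 30 mm
Step 2: Elongation = (30 / 408) * 100
Step 3: Elongation = 0.073529 * 100 = 7.3529% ≈ 7.4%

7.4%


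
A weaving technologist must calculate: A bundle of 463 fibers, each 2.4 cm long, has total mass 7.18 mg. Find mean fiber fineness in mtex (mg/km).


Formula: fineness (mtex) = mass (mg) / total length (km) = (mass_mg / total_length_m) * 1000
Step 1: Convert fiber length: 2.4 cm = 0.024 m
Step 2: Total fiber length = 463 * 0.024 = 11.112 m
Step 3: Linear density = 7.18 mg / 11.112 m = 0.6461 mg/m
Step 4: fineness = 0.6461 * 1000 = 646.1 mtex

646.1 mtex


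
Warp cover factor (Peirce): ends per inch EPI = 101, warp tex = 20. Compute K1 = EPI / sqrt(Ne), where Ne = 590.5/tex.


Formula: K1 = EPI / sqrt(Ne), with Ne = 590.5 / tex_warp
Step 1: Ne = 590.5 / 20 = 29.525
Step 2: sqrt(Ne) = sqrt(29.525) = 5.4337
Step 3: K1 = 101 / 5.4337 = 18.6

18.6


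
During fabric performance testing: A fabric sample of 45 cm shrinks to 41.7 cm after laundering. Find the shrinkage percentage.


Formula: Shrinkage% = ((L_before - L_after) / L_before) * 100
Step 1: Shrinkage = 45 - 41.7 = 3.3 cm
Step 2: Shrinkage% = (3.3 / 45) * 100
Step 3: Shrinkage% = 0.073333 * 100 = 7.3333% ≈ 7.3%

7.3%


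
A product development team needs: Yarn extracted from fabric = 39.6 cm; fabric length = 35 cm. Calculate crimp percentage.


Formula: Crimp% = ((L_yarn - L_fabric) / L_fabric) * 100
Step 1: Extension = 39.6 - 35 = 4.6 cm
Step 2: Crimp% = (4.6 / 35) * 100
Step 3: Crimp% = 0.131429 * 100 = 13.1429% ≈ 13.1%

13.1%


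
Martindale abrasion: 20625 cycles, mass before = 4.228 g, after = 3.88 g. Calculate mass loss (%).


Formula: Mass loss% = ((m_before - m_after) / m_before) * 100
Step 1: Mass loss = 4.228 - 3.88 = 0.348 g
Step 2: Ratio = 0.348 / 4.228 = 0.0823084
Step 3: Mass loss% = 0.0823084 * 100 = 8.23084% ≈ 8.23%

8.23%


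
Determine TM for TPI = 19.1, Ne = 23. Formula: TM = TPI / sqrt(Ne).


Formula: TM = TPI / sqrt(Ne)
Step 1: sqrt(Ne) = sqrt(23) = 4.7958
Step 2: TM = 19.1 / 4.7958 = 3.98

3.98 TM


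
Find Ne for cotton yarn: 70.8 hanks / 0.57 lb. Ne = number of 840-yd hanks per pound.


Formula: Ne = hanks / mass_lb
Substituting: Ne = 70.8 / 0.57
Ne = 124.2

124.2 Ne


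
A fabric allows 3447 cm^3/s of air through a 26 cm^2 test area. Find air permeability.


Formula: Air Permeability = Airflow / Test Area
AP = 3447 cm^3/s / 26 cm^2
AP = 132.6 cm^3/s/cm^2

132.6 cm^3/s/cm^2


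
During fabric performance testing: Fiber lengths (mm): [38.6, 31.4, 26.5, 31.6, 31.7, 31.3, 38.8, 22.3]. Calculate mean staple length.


Formula: Mean = sum of lengths / count
Sum = 38.6 + 31.4 + 26.5 + 31.6 + 31.7 + 31.3 + 38.8 + 22.3
Sum = 252.2 mm
Mean = 252.2 / 8 = 31.53 mm

31.53 mm


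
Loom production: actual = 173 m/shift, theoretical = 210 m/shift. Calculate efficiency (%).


Formula: Efficiency% = (Actual output / Theoretical output) * 100
Efficiency% = (173 / 210) * 100
Efficiency% = 0.82381 * 100 = 82.381% ≈ 82.4%

82.4%


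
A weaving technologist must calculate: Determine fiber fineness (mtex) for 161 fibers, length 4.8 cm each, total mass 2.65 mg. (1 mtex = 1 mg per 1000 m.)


Formula: fineness (mtex) = mass (mg) / total length (km) = (mass_mg / total_length_m) * 1000
Step 1: Convert fiber length: 4.8 cm = 0.048 m
Step 2: Total fiber length = 161 * 0.048 = 7.728 m
Step 3: Linear density = 2.65 mg / 7.728 m = 0.3429 mg/m
Step 4: fineness = 0.3429 * 1000 = 342.9 mtex

342.9 mtex


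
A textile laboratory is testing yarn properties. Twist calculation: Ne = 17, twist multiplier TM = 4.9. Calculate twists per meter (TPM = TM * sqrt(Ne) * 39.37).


Formula: TPM = TM * sqrt(Ne) * 39.37
Step 1: sqrt(Ne) = sqrt(17) = 4.1231
Step 2: TM * sqrt(Ne) = 4.9 * 4.1231 = 20.2032
Step 3: TPM = 20.2032 * 39.37 = 795 twists/m

795 twists/m


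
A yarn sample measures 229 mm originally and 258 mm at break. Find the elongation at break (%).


Formula: Elongation (%) = ((L_break - L0) / L0) * 100
Step 1: Extension = 258 - 229 = 29 mm
Step 2: Elongation = (29 / 229) * 100
Step 3: Elongation = 0.126638 * 100 = 12.6638% ≈ 12.7%

12.7%


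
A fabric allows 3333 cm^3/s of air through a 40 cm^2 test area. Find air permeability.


Formula: Air Permeability = Airflow / Test Area
AP = 3333 cm^3/s / 40 cm^2
AP = 83.3 cm^3/s/cm^2

83.3 cm^3/s/cm^2


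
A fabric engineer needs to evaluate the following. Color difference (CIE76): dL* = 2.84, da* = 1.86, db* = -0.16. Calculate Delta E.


Formula: Delta E = sqrt(dL*^2 + da*^2 + db*^2)
Step 1: dL*^2 = 2.84^2 = 8.0656
Step 2: da*^2 = 1.86^2 = 3.4596
Step 3: db*^2 = (-0.16)^2 = 0.0256
Step 4: Sum = 8.0656 + 3.4596 + 0.0256 = 11.5508
Step 5: Delta E = sqrt(11.5508) = 3.4

3.4 Delta E


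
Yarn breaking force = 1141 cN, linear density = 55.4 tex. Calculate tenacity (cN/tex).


Formula: Tenacity = Breaking force / Linear density
Tenacity = 1141 cN / 55.4 tex
Tenacity = 20.60 cN/tex

20.60 cN/tex


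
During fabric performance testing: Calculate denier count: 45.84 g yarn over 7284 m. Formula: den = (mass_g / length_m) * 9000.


Formula: den = (mass_g / length_m) * 9000
Substituting: den = (45.84 / 7284) * 9000
Intermediate: 45.84 / 7284 = 0.00629325 g/m
den = 0.00629325 * 9000 = 56.6 denier

56.6 denier


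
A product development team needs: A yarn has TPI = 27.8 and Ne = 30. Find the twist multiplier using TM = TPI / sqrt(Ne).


Formula: TM = TPI / sqrt(Ne)
Step 1: sqrt(Ne) = sqrt(30) = 5.4772
Step 2: TM = 27.8 / 5.4772 = 5.08

5.08 TM


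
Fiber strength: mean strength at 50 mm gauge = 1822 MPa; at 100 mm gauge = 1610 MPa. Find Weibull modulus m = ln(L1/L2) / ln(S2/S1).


Formula: m = ln(L1/L2) / ln(S2/S1)
Step 1: ln(L1/L2) = ln(50/100) = -0.69315
Step 2: S2/S1 = 1610/1822 = 0.88364
Step 3: ln(S2/S1) = ln(0.88364) = -0.12371
Step 4: m = -0.69315 / -0.12371 = 5.60

5.60 (Weibull m)


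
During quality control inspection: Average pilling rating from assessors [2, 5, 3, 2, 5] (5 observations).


Formula: Mean = sum / count
Sum = 2 + 5 + 3 + 2 + 5 = 17
Mean = 17 / 5 = 3.4

3.4


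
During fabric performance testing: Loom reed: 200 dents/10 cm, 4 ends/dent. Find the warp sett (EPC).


Formula: EPC = (dents per 10 cm * ends per dent) / 10
Step 1: Total ends per 10 cm = 200 * 4 = 800
Step 2: EPC = 800 / 10 = 80.0 ends/cm

80.0 ends/cm


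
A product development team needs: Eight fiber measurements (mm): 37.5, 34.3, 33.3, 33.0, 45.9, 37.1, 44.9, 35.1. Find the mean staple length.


Formula: Mean = sum of lengths / count
Sum = 37.5 + 34.3 + 33.3 + 33.0 + 45.9 + 37.1 + 44.9 + 35.1
Sum = 301.1 mm
Mean = 301.1 / 8 = 37.64 mm

37.64 mm


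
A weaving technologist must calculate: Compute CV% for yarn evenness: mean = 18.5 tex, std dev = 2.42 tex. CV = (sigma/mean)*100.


Formula: CV% = (standard deviation / mean) * 100
Step 1: Ratio = 2.42 / 18.5 = 0.130811
Step 2: CV% = 0.130811 * 100 = 13.0811% ≈ 13.1%

13.1%


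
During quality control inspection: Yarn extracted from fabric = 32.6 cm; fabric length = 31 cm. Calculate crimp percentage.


Formula: Crimp% = ((L_yarn - L_fabric) / L_fabric) * 100
Step 1: Extension = 32.6 - 31 = 1.6 cm
Step 2: Crimp% = (1.6 / 31) * 100
Step 3: Crimp% = 0.051613 * 100 = 5.1613% ≈ 5.2%

5.2%


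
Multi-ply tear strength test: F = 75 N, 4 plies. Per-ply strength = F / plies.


Formula: Per-ply strength = Total force / Number of plies
Per-ply = 75 N / 4
Per-ply = 18.75 N

18.75 N


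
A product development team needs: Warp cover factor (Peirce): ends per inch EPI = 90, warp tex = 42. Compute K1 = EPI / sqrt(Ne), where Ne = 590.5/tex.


Formula: K1 = EPI / sqrt(Ne), with Ne = 590.5 / tex_warp
Step 1: Ne = 590.5 / 42 = 14.06
Step 2: sqrt(Ne) = sqrt(14.06) = 3.7497
Step 3: K1 = 90 / 3.7497 = 24.0

24.0


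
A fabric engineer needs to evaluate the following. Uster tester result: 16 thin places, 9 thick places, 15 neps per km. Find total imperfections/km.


Formula: Total = thin places + thick places + neps
Total = 16 + 9 + 15
Total = 40 imperfections/km

40 imperfections/km


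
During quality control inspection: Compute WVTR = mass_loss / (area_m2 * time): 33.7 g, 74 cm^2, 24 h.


Formula: WVTR = mass_loss / (area * time)
Step 1: Convert area: 74 cm^2 = 0.0074 m^2
Step 2: WVTR = 33.7 g / (0.0074 m^2 * 24 h)
Step 3: WVTR = 33.7 / 0.1776 = 189.8 g/m^2/h

189.8 g/m^2/h


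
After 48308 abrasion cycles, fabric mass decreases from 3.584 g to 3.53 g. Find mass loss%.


Formula: Mass loss% = ((m_before - m_after) / m_before) * 100
Step 1: Mass loss = 3.584 - 3.53 = 0.054 g
Step 2: Ratio = 0.054 / 3.584 = 0.015067
Step 3: Mass loss% = 0.015067 * 100 = 1.5067% ≈ 1.51%

1.51%


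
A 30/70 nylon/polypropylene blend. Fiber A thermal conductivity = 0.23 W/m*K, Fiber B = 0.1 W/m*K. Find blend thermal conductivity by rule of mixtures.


Formula: Blend property = (fraction_A * property_A) + (fraction_B * property_B)
Step 1: Contribution A = 30/100 * 0.23 W/m*K = 0.069 W/m*K
Step 2: Contribution B = 70/100 * 0.1 W/m*K = 0.07 W/m*K
Step 3: Blend thermal conductivity = 0.069 + 0.07 = 0.139 W/m*K

0.139 W/m*K


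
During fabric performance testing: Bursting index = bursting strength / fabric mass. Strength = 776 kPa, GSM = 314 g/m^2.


Formula: Bursting Index = Bursting Strength / Fabric GSM
BI = 776 kPa / 314 g/m^2
BI = 2.471 kPa/(g/m^2)

2.471 kPa/(g/m^2)


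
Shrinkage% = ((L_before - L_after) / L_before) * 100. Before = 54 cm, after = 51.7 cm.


Formula: Shrinkage% = ((L_before - L_after) / L_before) * 100
Step 1: Shrinkage = 54 - 51.7 = 2.3 cm
Step 2: Shrinkage% = (2.3 / 54) * 100
Step 3: Shrinkage% = 0.042593 * 100 = 4.2593% ≈ 4.3%

4.3%


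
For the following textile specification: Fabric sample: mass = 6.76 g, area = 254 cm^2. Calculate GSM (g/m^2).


Formula: GSM = mass_g / area_m2
Step 1: Convert area: 254 cm^2 = 254 / 10000 = 0.0254 m^2
Step 2: GSM = 6.76 g / 0.0254 m^2 = 266.1 g/m^2

266.1 g/m^2


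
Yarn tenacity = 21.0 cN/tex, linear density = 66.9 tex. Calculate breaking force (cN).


Formula: Breaking force = Tenacity * Linear density
F = 21.0 cN/tex * 66.9 tex
F = 1404.90 cN

1404.90 cN


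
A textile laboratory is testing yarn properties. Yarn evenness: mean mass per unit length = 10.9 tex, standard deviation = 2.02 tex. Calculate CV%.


Formula: CV% = (standard deviation / mean) * 100
Step 1: Ratio = 2.02 / 10.9 = 0.185321
Step 2: CV% = 0.185321 * 100 = 18.5321% ≈ 18.5%

18.5%


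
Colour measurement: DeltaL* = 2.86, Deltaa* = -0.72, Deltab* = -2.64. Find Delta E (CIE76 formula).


Formula: Delta E = sqrt(dL*^2 + da*^2 + db*^2)
Step 1: dL*^2 = 2.86^2 = 8.1796
Step 2: da*^2 = (-0.72)^2 = 0.5184
Step 3: db*^2 = (-2.64)^2 = 6.9696
Step 4: Sum = 8.1796 + 0.5184 + 6.9696 = 15.6676
Step 5: Delta E = sqrt(15.6676) = 3.96

3.96 Delta E


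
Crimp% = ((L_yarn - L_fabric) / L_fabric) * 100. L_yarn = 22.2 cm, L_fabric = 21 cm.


Formula: Crimp% = ((L_yarn - L_fabric) / L_fabric) * 100
Step 1: Extension = 22.2 - 21 = 1.2 cm
Step 2: Crimp% = (1.2 / 21) * 100
Step 3: Crimp% = 0.057143 * 100 = 5.7143% ≈ 5.7%

5.7%


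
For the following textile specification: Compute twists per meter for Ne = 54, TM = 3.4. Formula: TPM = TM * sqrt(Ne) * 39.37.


Formula: TPM = TM * sqrt(Ne) * 39.37
Step 1: sqrt(Ne) = sqrt(54) = 7.3485
Step 2: TM * sqrt(Ne) = 3.4 * 7.3485 = 24.9849
Step 3: TPM = 24.9849 * 39.37 = 984 twists/m

984 twists/m


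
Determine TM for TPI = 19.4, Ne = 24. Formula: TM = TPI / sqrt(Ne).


Formula: TM = TPI / sqrt(Ne)
Step 1: sqrt(Ne) = sqrt(24) = 4.899
Step 2: TM = 19.4 / 4.899 = 3.96

3.96 TM


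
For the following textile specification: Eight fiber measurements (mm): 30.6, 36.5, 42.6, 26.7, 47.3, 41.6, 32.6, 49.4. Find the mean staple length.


Formula: Mean = sum of lengths / count
Sum = 30.6 + 36.5 + 42.6 + 26.7 + 47.3 + 41.6 + 32.6 + 49.4
Sum = 307.3 mm
Mean = 307.3 / 8 = 38.41 mm

38.41 mm


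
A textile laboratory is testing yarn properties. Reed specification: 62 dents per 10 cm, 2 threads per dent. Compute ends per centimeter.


Formula: EPC = (dents per 10 cm * ends per dent) / 10
Step 1: Total ends per 10 cm = 62 * 2 = 124
Step 2: EPC = 124 / 10 = 12.4 ends/cm

12.4 ends/cm


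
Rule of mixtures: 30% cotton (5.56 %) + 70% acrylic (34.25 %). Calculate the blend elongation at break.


Formula: Blend property = (fraction_A * property_A) + (fraction_B * property_B)
Step 1: Contribution A = 30/100 * 5.56 % = 1.668 %
Step 2: Contribution B = 70/100 * 34.25 % = 23.975 %
Step 3: Blend elongation at break = 1.668 + 23.975 = 25.643 %

25.643 %


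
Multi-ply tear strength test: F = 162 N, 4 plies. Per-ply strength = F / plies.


Formula: Per-ply strength = Total force / Number of plies
Per-ply = 162 N / 4
Per-ply = 40.5 N

40.5 N


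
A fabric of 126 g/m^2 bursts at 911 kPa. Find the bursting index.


Formula: Bursting Index = Bursting Strength / Fabric GSM
BI = 911 kPa / 126 g/m^2
BI = 7.230 kPa/(g/m^2)

7.230 kPa/(g/m^2)


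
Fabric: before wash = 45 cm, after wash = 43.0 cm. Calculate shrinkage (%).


Formula: Shrinkage% = ((L_before - L_after) / L_before) * 100
Step 1: Shrinkage = 45 - 43.0 = 2.0 cm
Step 2: Shrinkage% = (2.0 / 45) * 100
Step 3: Shrinkage% = 0.044444 * 100 = 4.4444% ≈ 4.4%

4.4%


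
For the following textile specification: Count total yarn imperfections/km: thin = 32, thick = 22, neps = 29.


Formula: Total = thin places + thick places + neps
Total = 32 + 22 + 29
Total = 83 imperfections/km

83 imperfections/km


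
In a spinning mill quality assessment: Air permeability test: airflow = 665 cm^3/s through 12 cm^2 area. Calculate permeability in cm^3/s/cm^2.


Formula: Air Permeability = Airflow / Test Area
AP = 665 cm^3/s / 12 cm^2
AP = 55.4 cm^3/s/cm^2

55.4 cm^3/s/cm^2


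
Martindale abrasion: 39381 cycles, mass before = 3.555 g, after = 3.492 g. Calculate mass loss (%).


Formula: Mass loss% = ((m_before - m_after) / m_before) * 100
Step 1: Mass loss = 3.555 - 3.492 = 0.063 g
Step 2: Ratio = 0.063 / 3.555 = 0.0177215
Step 3: Mass loss% = 0.0177215 * 100 = 1.77215% ≈ 1.77%

1.77%


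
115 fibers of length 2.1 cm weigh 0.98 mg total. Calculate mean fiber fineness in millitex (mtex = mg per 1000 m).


Formula: fineness (mtex) = mass (mg) / total length (km) = (mass_mg / total_length_m) * 1000
Step 1: Convert fiber length: 2.1 cm = 0.021 m
Step 2: Total fiber length = 115 * 0.021 = 2.415 m
Step 3: Linear density = 0.98 mg / 2.415 m = 0.4058 mg/m
Step 4: fineness = 0.4058 * 1000 = 405.8 mtex

405.8 mtex


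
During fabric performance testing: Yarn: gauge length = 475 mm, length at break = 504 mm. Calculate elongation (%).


Formula: Elongation (%) = ((L_break - L0) / L0) * 100
Step 1: Extension = 504 - 475 = 29 mm
Step 2: Elongation = (29 / 475) * 100
Step 3: Elongation = 0.061053 * 100 = 6.1053% ≈ 6.1%

6.1%


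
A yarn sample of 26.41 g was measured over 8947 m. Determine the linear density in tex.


Formula: Tex = (mass_g / length_m) * 1000
Substituting: Tex = (26.41 / 8947) * 1000
Intermediate: 26.41 / 8947 = 0.00295183 g/m
Tex = 0.00295183 * 1000 = 2.95 tex

2.95 tex


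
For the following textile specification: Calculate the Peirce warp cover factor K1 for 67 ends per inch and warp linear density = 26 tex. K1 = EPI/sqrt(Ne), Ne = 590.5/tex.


Formula: K1 = EPI / sqrt(Ne), with Ne = 590.5 / tex_warp
Step 1: Ne = 590.5 / 26 = 22.712
Step 2: sqrt(Ne) = sqrt(22.712) = 4.7657
Step 3: K1 = 67 / 4.7657 = 14.1

14.1


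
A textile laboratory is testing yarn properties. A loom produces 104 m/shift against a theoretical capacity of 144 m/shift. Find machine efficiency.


Formula: Efficiency% = (Actual output / Theoretical output) * 100
Efficiency% = (104 / 144) * 100
Efficiency% = 0.722222 * 100 = 72.2222% ≈ 72.2%

72.2%


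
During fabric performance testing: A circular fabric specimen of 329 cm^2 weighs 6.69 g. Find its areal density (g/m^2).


Formula: GSM = mass_g / area_m2
Step 1: Convert area: 329 cm^2 = 329 / 10000 = 0.0329 m^2
Step 2: GSM = 6.69 g / 0.0329 m^2 = 203.3 g/m^2

203.3 g/m^2


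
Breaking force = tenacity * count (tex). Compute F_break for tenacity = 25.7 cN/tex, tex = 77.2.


Formula: Breaking force = Tenacity * Linear density
F = 25.7 cN/tex * 77.2 tex
F = 1984.04 cN

1984.04 cN


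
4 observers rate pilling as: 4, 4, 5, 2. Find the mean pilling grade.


Formula: Mean = sum / count
Sum = 4 + 4 + 5 + 2 = 15
Mean = 15 / 4 = 3.8

3.8


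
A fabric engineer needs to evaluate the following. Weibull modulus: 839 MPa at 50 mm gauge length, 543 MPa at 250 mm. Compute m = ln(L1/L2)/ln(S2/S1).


Formula: m = ln(L1/L2) / ln(S2/S1)
Step 1: ln(L1/L2) = ln(50/250) = -1.60944
Step 2: S2/S1 = 543/839 = 0.6472
Step 3: ln(S2/S1) = ln(0.6472) = -0.43510
Step 4: m = -1.60944 / -0.43510 = 3.70

3.70 (Weibull m)


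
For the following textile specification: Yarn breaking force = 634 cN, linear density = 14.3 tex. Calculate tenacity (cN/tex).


Formula: Tenacity = Breaking force / Linear density
Tenacity = 634 cN / 14.3 tex
Tenacity = 44.34 cN/tex

44.34 cN/tex


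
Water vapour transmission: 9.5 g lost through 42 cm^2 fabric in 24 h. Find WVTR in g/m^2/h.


Formula: WVTR = mass_loss / (area * time)
Step 1: Convert area: 42 cm^2 = 0.0042 m^2
Step 2: WVTR = 9.5 g / (0.0042 m^2 * 24 h)
Step 3: WVTR = 9.5 / 0.1008 = 94.2 g/m^2/h

94.2 g/m^2/h


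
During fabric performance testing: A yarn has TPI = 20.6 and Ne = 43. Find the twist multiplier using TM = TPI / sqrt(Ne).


Formula: TM = TPI / sqrt(Ne)
Step 1: sqrt(Ne) = sqrt(43) = 6.5574
Step 2: TM = 20.6 / 6.5574 = 3.14

3.14 TM


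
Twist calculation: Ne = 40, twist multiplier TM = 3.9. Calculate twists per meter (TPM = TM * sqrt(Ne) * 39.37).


Formula: TPM = TM * sqrt(Ne) * 39.37
Step 1: sqrt(Ne) = sqrt(40) = 6.3246
Step 2: TM * sqrt(Ne) = 3.9 * 6.3246 = 24.6659
Step 3: TPM = 24.6659 * 39.37 = 971 twists/m

971 twists/m


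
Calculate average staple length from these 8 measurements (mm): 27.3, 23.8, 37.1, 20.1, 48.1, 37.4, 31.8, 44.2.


Formula: Mean = sum of lengths / count
Sum = 27.3 + 23.8 + 37.1 + 20.1 + 48.1 + 37.4 + 31.8 + 44.2
Sum = 269.8 mm
Mean = 269.8 / 8 = 33.73 mm

33.73 mm


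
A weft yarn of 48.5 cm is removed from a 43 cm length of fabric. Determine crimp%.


Formula: Crimp% = ((L_yarn - L_fabric) / L_fabric) * 100
Step 1: Extension = 48.5 - 43 = 5.5 cm
Step 2: Crimp% = (5.5 / 43) * 100
Step 3: Crimp% = 0.127907 * 100 = 12.7907% ≈ 12.8%

12.8%


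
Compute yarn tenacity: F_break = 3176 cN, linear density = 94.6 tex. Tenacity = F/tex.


Formula: Tenacity = Breaking force / Linear density
Tenacity = 3176 cN / 94.6 tex
Tenacity = 33.57 cN/tex

33.57 cN/tex


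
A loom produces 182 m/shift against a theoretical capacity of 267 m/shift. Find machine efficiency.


Formula: Efficiency% = (Actual output / Theoretical output) * 100
Efficiency% = (182 / 267) * 100
Efficiency% = 0.681648 * 100 = 68.1648% ≈ 68.2%

68.2%


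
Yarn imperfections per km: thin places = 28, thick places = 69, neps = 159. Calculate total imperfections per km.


Formula: Total = thin places + thick places + neps
Total = 28 + 69 + 159
Total = 256 imperfections/km

256 imperfections/km


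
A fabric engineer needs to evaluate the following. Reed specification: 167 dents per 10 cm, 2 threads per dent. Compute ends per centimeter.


Formula: EPC = (dents per 10 cm * ends per dent) / 10
Step 1: Total ends per 10 cm = 167 * 2 = 334
Step 2: EPC = 334 / 10 = 33.4 ends/cm

33.4 ends/cm


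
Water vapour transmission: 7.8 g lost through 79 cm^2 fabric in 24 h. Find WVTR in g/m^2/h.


Formula: WVTR = mass_loss / (area * time)
Step 1: Convert area: 79 cm^2 = 0.0079 m^2
Step 2: WVTR = 7.8 g / (0.0079 m^2 * 24 h)
Step 3: WVTR = 7.8 / 0.1896 = 41.1 g/m^2/h

41.1 g/m^2/h


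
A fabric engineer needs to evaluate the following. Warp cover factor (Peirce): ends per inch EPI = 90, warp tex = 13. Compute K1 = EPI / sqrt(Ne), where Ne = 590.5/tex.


Formula: K1 = EPI / sqrt(Ne), with Ne = 590.5 / tex_warp
Step 1: Ne = 590.5 / 13 = 45.423
Step 2: sqrt(Ne) = sqrt(45.423) = 6.7397
Step 3: K1 = 90 / 6.7397 = 13.4

13.4


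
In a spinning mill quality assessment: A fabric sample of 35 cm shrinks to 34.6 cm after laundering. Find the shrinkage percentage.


Formula: Shrinkage% = ((L_before - L_after) / L_before) * 100
Step 1: Shrinkage = 35 - 34.6 = 0.4 cm
Step 2: Shrinkage% = (0.4 / 35) * 100
Step 3: Shrinkage% = 0.011429 * 100 = 1.1429% ≈ 1.1%

1.1%


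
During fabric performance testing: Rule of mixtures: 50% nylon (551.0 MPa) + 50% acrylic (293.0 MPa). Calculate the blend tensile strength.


Formula: Blend property = (fraction_A * property_A) + (fraction_B * property_B)
Step 1: Contribution A = 50/100 * 551.0 MPa = 275.5 MPa
Step 2: Contribution B = 50/100 * 293.0 MPa = 146.5 MPa
Step 3: Blend tensile strength = 275.5 + 146.5 = 422.0 MPa

422.0 MPa


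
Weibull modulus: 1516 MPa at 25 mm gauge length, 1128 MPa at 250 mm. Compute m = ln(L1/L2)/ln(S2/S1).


Formula: m = ln(L1/L2) / ln(S2/S1)
Step 1: ln(L1/L2) = ln(25/250) = -2.30259
Step 2: S2/S1 = 1128/1516 = 0.74406
Step 3: ln(S2/S1) = ln(0.74406) = -0.29563
Step 4: m = -2.30259 / -0.29563 = 7.79

7.79 (Weibull m)


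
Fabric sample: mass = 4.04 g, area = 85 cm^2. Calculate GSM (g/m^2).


Formula: GSM = mass_g / area_m2
Step 1: Convert area: 85 cm^2 = 85 / 10000 = 0.0085 m^2
Step 2: GSM = 4.04 g / 0.0085 m^2 = 475.3 g/m^2

475.3 g/m^2


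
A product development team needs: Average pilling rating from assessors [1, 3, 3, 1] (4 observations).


Formula: Mean = sum / count
Sum = 1 + 3 + 3 + 1 = 8
Mean = 8 / 4 = 2.0

2.0


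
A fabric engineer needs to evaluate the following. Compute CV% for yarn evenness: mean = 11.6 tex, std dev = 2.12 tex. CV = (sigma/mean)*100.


Formula: CV% = (standard deviation / mean) * 100
Step 1: Ratio = 2.12 / 11.6 = 0.182759
Step 2: CV% = 0.182759 * 100 = 18.2759% ≈ 18.3%

18.3%


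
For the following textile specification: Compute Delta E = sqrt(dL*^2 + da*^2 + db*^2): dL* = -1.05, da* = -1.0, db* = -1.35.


Formula: Delta E = sqrt(dL*^2 + da*^2 + db*^2)
Step 1: dL*^2 = (-1.05)^2 = 1.1025
Step 2: da*^2 = (-1.0)^2 = 1.0
Step 3: db*^2 = (-1.35)^2 = 1.8225
Step 4: Sum = 1.1025 + 1.0 + 1.8225 = 3.925
Step 5: Delta E = sqrt(3.925) = 1.98

1.98 Delta E


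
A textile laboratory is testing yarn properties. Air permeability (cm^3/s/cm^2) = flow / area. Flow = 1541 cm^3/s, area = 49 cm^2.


Formula: Air Permeability = Airflow / Test Area
AP = 1541 cm^3/s / 49 cm^2
AP = 31.4 cm^3/s/cm^2

31.4 cm^3/s/cm^2


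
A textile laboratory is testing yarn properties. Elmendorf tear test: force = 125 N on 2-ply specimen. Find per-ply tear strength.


Formula: Per-ply strength = Total force / Number of plies
Per-ply = 125 N / 2
Per-ply = 62.5 N

62.5 N


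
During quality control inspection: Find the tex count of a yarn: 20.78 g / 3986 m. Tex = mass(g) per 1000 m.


Formula: Tex = (mass_g / length_m) * 1000
Substituting: Tex = (20.78 / 3986) * 1000
Intermediate: 20.78 / 3986 = 0.00521325 g/m
Tex = 0.00521325 * 1000 = 5.21 tex

5.21 tex


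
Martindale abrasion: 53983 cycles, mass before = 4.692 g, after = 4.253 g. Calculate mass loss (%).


Formula: Mass loss% = ((m_before - m_after) / m_before) * 100
Step 1: Mass loss = 4.692 - 4.253 = 0.439 g
Step 2: Ratio = 0.439 / 4.692 = 0.0935635
Step 3: Mass loss% = 0.0935635 * 100 = 9.35635% ≈ 9.36%

9.36%


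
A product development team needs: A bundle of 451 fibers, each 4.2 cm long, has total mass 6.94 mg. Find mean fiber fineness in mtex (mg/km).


Formula: fineness (mtex) = mass (mg) / total length (km) = (mass_mg / total_length_m) * 1000
Step 1: Convert fiber length: 4.2 cm = 0.042 m
Step 2: Total fiber length = 451 * 0.042 = 18.942 m
Step 3: Linear density = 6.94 mg / 18.942 m = 0.3664 mg/m
Step 4: fineness = 0.3664 * 1000 = 366.4 mtex

366.4 mtex


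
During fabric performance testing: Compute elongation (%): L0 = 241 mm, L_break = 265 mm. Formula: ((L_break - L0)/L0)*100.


Formula: Elongation (%) = ((L_break - L0) / L0) * 100
Step 1: Extension = 265 - 241 = 24 mm
Step 2: Elongation = (24 / 241) * 100
Step 3: Elongation = 0.099585 * 100 = 9.9585% ≈ 10.0%

10.0%


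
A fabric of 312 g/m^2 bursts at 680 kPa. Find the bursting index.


Formula: Bursting Index = Bursting Strength / Fabric GSM
BI = 680 kPa / 312 g/m^2
BI = 2.179 kPa/(g/m^2)

2.179 kPa/(g/m^2)


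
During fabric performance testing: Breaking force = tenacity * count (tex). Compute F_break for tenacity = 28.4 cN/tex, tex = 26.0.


Formula: Breaking force = Tenacity * Linear density
F = 28.4 cN/tex * 26.0 tex
F = 738.40 cN

738.40 cN


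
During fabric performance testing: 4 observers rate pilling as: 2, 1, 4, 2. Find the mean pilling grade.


Formula: Mean = sum / count
Sum = 2 + 1 + 4 + 2 = 9
Mean = 9 / 4 = 2.3

2.3


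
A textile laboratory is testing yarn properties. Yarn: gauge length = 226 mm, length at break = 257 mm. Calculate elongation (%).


Formula: Elongation (%) = ((L_break - L0) / L0) * 100
Step 1: Extension = 257 - 226 = 31 mm
Step 2: Elongation = (31 / 226) * 100
Step 3: Elongation = 0.137168 * 100 = 13.7168% ≈ 13.7%

13.7%


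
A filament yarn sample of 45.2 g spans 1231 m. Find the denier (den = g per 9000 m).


Formula: den = (mass_g / length_m) * 9000
Substituting: den = (45.2 / 1231) * 9000
Intermediate: 45.2 / 1231 = 0.03671812 g/m
den = 0.03671812 * 9000 = 330.5 denier

330.5 denier


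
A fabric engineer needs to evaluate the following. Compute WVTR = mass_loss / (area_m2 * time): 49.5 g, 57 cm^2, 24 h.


Formula: WVTR = mass_loss / (area * time)
Step 1: Convert area: 57 cm^2 = 0.0057 m^2
Step 2: WVTR = 49.5 g / (0.0057 m^2 * 24 h)
Step 3: WVTR = 49.5 / 0.1368 = 361.8 g/m^2/h

361.8 g/m^2/h


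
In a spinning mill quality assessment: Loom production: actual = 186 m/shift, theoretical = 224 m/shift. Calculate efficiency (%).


Formula: Efficiency% = (Actual output / Theoretical output) * 100
Efficiency% = (186 / 224) * 100
Efficiency% = 0.830357 * 100 = 83.0357% ≈ 83.0%

83.0%


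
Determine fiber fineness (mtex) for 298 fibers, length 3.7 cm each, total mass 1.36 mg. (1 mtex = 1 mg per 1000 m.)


Formula: fineness (mtex) = mass (mg) / total length (km) = (mass_mg / total_length_m) * 1000
Step 1: Convert fiber length: 3.7 cm = 0.037 m
Step 2: Total fiber length = 298 * 0.037 = 11.026 m
Step 3: Linear density = 1.36 mg / 11.026 m = 0.1233 mg/m
Step 4: fineness = 0.1233 * 1000 = 123.3 mtex

123.3 mtex


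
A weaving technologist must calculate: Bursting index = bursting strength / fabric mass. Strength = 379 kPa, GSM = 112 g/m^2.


Formula: Bursting Index = Bursting Strength / Fabric GSM
BI = 379 kPa / 112 g/m^2
BI = 3.384 kPa/(g/m^2)

3.384 kPa/(g/m^2)


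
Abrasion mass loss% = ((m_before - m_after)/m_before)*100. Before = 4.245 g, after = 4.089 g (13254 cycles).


Formula: Mass loss% = ((m_before - m_after) / m_before) * 100
Step 1: Mass loss = 4.245 - 4.089 = 0.156 g
Step 2: Ratio = 0.156 / 4.245 = 0.0367491
Step 3: Mass loss% = 0.0367491 * 100 = 3.67491% ≈ 3.67%

3.67%


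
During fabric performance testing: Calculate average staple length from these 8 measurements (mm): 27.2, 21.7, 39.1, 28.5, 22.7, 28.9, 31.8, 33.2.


Formula: Mean = sum of lengths / count
Sum = 27.2 + 21.7 + 39.1 + 28.5 + 22.7 + 28.9 + 31.8 + 33.2
Sum = 233.1 mm
Mean = 233.1 / 8 = 29.14 mm

29.14 mm


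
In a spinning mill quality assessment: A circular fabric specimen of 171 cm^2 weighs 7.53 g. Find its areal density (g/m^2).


Formula: GSM = mass_g / area_m2
Step 1: Convert area: 171 cm^2 = 171 / 10000 = 0.0171 m^2
Step 2: GSM = 7.53 g / 0.0171 m^2 = 440.4 g/m^2

440.4 g/m^2


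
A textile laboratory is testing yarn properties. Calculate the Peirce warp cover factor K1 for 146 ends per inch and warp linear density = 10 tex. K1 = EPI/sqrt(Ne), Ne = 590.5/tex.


Formula: K1 = EPI / sqrt(Ne), with Ne = 590.5 / tex_warp
Step 1: Ne = 590.5 / 10 = 59.05
Step 2: sqrt(Ne) = sqrt(59.05) = 7.6844
Step 3: K1 = 146 / 7.6844 = 19.0

19.0


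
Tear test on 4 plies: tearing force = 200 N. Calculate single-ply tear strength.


Formula: Per-ply strength = Total force / Number of plies
Per-ply = 200 N / 4
Per-ply = 50 N

50 N


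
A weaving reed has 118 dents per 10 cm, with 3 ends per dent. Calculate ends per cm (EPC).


Formula: EPC = (dents per 10 cm * ends per dent) / 10
Step 1: Total ends per 10 cm = 118 * 3 = 354
Step 2: EPC = 354 / 10 = 35.4 ends/cm

35.4 ends/cm


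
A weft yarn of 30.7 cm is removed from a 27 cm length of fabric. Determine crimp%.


Formula: Crimp% = ((L_yarn - L_fabric) / L_fabric) * 100
Step 1: Extension = 30.7 - 27 = 3.7 cm
Step 2: Crimp% = (3.7 / 27) * 100
Step 3: Crimp% = 0.137037 * 100 = 13.7037% ≈ 13.7%

13.7%


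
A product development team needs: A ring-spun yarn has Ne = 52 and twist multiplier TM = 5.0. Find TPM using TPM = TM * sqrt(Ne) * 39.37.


Formula: TPM = TM * sqrt(Ne) * 39.37
Step 1: sqrt(Ne) = sqrt(52) = 7.2111
Step 2: TM * sqrt(Ne) = 5.0 * 7.2111 = 36.0555
Step 3: TPM = 36.0555 * 39.37 = 1420 twists/m

1420 twists/m


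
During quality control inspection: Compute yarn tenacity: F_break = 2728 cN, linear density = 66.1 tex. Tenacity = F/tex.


Formula: Tenacity = Breaking force / Linear density
Tenacity = 2728 cN / 66.1 tex
Tenacity = 41.27 cN/tex

41.27 cN/tex


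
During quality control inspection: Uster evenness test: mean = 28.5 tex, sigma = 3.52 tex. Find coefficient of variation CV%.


Formula: CV% = (standard deviation / mean) * 100
Step 1: Ratio = 3.52 / 28.5 = 0.123509
Step 2: CV% = 0.123509 * 100 = 12.3509% ≈ 12.4%

12.4%


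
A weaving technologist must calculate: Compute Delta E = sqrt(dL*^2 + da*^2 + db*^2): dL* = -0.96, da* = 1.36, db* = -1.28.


Formula: Delta E = sqrt(dL*^2 + da*^2 + db*^2)
Step 1: dL*^2 = (-0.96)^2 = 0.9216
Step 2: da*^2 = 1.36^2 = 1.8496
Step 3: db*^2 = (-1.28)^2 = 1.6384
Step 4: Sum = 0.9216 + 1.8496 + 1.6384 = 4.4096
Step 5: Delta E = sqrt(4.4096) = 2.1

2.1 Delta E


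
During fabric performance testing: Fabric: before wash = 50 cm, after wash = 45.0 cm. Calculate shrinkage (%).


Formula: Shrinkage% = ((L_before - L_after) / L_before) * 100
Step 1: Shrinkage = 50 - 45.0 = 5.0 cm
Step 2: Shrinkage% = (5.0 / 50) * 100
Step 3: Shrinkage% = 0.1 * 100 = 10.0%

10.0%


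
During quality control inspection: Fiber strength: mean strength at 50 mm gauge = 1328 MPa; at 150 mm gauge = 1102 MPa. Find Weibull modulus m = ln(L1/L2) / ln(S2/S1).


Formula: m = ln(L1/L2) / ln(S2/S1)
Step 1: ln(L1/L2) = ln(50/150) = -1.09861
Step 2: S2/S1 = 1102/1328 = 0.82982
Step 3: ln(S2/S1) = ln(0.82982) = -0.18655
Step 4: m = -1.09861 / -0.18655 = 5.89

5.89 (Weibull m)


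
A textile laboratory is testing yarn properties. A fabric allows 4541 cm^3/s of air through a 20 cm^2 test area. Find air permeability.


Formula: Air Permeability = Airflow / Test Area
AP = 4541 cm^3/s / 20 cm^2
AP = 227.1 cm^3/s/cm^2

227.1 cm^3/s/cm^2


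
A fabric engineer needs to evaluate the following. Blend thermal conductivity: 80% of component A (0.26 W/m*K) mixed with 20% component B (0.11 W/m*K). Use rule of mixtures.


Formula: Blend property = (fraction_A * property_A) + (fraction_B * property_B)
Step 1: Contribution A = 80/100 * 0.26 W/m*K = 0.208 W/m*K
Step 2: Contribution B = 20/100 * 0.11 W/m*K = 0.022 W/m*K
Step 3: Blend thermal conductivity = 0.208 + 0.022 = 0.23 W/m*K

0.23 W/m*K


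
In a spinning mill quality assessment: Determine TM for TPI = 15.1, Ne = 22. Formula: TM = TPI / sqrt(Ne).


Formula: TM = TPI / sqrt(Ne)
Step 1: sqrt(Ne) = sqrt(22) = 4.6904
Step 2: TM = 15.1 / 4.6904 = 3.22

3.22 TM


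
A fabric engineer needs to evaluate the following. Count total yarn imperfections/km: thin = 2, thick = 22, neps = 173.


Formula: Total = thin places + thick places + neps
Total = 2 + 22 + 173
Total = 197 imperfections/km

197 imperfections/km


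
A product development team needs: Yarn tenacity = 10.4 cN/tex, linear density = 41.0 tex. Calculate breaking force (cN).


Formula: Breaking force = Tenacity * Linear density
F = 10.4 cN/tex * 41.0 tex
F = 426.40 cN

426.40 cN


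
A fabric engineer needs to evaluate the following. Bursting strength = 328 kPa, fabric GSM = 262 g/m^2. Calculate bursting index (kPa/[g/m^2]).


Formula: Bursting Index = Bursting Strength / Fabric GSM
BI = 328 kPa / 262 g/m^2
BI = 1.252 kPa/(g/m^2)

1.252 kPa/(g/m^2)


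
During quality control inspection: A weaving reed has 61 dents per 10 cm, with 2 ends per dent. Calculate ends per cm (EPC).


Formula: EPC = (dents per 10 cm * ends per dent) / 10
Step 1: Total ends per 10 cm = 61 * 2 = 122
Step 2: EPC = 122 / 10 = 12.2 ends/cm

12.2 ends/cm


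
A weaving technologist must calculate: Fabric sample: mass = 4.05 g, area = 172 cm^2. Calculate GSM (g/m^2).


Formula: GSM = mass_g / area_m2
Step 1: Convert area: 172 cm^2 = 172 / 10000 = 0.0172 m^2
Step 2: GSM = 4.05 g / 0.0172 m^2 = 235.5 g/m^2

235.5 g/m^2


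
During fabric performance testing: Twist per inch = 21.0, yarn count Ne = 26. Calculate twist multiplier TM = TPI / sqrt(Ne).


Formula: TM = TPI / sqrt(Ne)
Step 1: sqrt(Ne) = sqrt(26) = 5.099
Step 2: TM = 21.0 / 5.099 = 4.12

4.12 TM


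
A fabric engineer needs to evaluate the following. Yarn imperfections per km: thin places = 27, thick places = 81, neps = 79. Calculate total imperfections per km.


Formula: Total = thin places + thick places + neps
Total = 27 + 81 + 79
Total = 187 imperfections/km

187 imperfections/km


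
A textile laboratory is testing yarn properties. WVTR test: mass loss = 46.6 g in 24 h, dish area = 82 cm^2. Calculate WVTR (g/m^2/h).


Formula: WVTR = mass_loss / (area * time)
Step 1: Convert area: 82 cm^2 = 0.0082 m^2
Step 2: WVTR = 46.6 g / (0.0082 m^2 * 24 h)
Step 3: WVTR = 46.6 / 0.1968 = 236.8 g/m^2/h

236.8 g/m^2/h


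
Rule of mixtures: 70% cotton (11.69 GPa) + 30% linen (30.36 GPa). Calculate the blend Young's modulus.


Formula: Blend property = (fraction_A * property_A) + (fraction_B * property_B)
Step 1: Contribution A = 70/100 * 11.69 GPa = 8.183 GPa
Step 2: Contribution B = 30/100 * 30.36 GPa = 9.108 GPa
Step 3: Blend Young's modulus = 8.183 + 9.108 = 17.291 GPa

17.291 GPa


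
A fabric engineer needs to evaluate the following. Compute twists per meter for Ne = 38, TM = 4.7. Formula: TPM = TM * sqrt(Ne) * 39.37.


Formula: TPM = TM * sqrt(Ne) * 39.37
Step 1: sqrt(Ne) = sqrt(38) = 6.1644
Step 2: TM * sqrt(Ne) = 4.7 * 6.1644 = 28.9727
Step 3: TPM = 28.9727 * 39.37 = 1141 twists/m

1141 twists/m


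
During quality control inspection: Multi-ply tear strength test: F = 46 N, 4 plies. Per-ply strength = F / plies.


Formula: Per-ply strength = Total force / Number of plies
Per-ply = 46 N / 4
Per-ply = 11.5 N

11.5 N


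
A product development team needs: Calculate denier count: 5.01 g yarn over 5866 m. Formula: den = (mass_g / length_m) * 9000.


Formula: den = (mass_g / length_m) * 9000
Substituting: den = (5.01 / 5866) * 9000
Intermediate: 5.01 / 5866 = 0.00085407 g/m
den = 0.00085407 * 9000 = 7.7 denier

7.7 denier


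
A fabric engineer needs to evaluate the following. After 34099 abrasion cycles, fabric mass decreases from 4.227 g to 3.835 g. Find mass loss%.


Formula: Mass loss% = ((m_before - m_after) / m_before) * 100
Step 1: Mass loss = 4.227 - 3.835 = 0.392 g
Step 2: Ratio = 0.392 / 4.227 = 0.0927372
Step 3: Mass loss% = 0.0927372 * 100 = 9.27372% ≈ 9.27%

9.27%
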